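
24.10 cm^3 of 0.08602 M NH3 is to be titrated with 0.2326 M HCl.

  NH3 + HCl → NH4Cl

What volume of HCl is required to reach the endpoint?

8.913 mL

n(NH3) = 0.02410 L × 0.08602 mol/L = 2.073 × 10^-3 mol
n(HCl) = 2.073 × 10^-3 mol (1:1 stoichiometry)
V(HCl) = 2.073 × 10^-3 mol / 0.2326 mol/L = 0.008913 L = 8.913 mL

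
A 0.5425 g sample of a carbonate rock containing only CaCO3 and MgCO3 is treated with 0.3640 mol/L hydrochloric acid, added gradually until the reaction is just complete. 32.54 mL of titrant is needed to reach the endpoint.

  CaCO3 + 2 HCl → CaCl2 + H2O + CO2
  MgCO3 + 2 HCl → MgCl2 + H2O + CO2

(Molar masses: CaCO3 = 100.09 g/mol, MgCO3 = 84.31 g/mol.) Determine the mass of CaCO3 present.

0.2740 g

n(HCl) = 0.03254 × 0.3640 = 0.01184 mol
Let x = n(CaCO3), y = n(MgCO3).
Titrant: 2x + 2y = 0.01184;  mass: 100.09x + 84.31y = 0.5425
Solving, x = 2.737 × 10^-3 mol, y = 3.185 × 10^-3 mol
mass of CaCO3 = 2.737 × 10^-3 × 100.09 = 0.2740 g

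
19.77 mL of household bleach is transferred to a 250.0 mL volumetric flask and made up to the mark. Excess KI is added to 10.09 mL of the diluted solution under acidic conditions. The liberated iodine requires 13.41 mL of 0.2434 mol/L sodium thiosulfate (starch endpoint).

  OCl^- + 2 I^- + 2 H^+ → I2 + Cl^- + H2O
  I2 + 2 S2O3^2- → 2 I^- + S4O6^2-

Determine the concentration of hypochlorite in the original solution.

2.045 mol/L

n(S2O3^2-) = 0.01341 × 0.2434 = 3.264 × 10^-3 mol
n(I2) = n(S2O3^2-)/2 = 1.632 × 10^-3 mol
n(OCl^-) in the aliquot = 1.632 × 10^-3 mol (1:1 ratio)
[OCl^-]_dilute = 1.632 × 10^-3 / 0.01009 = 0.1617 mol/L
[OCl^-]_original = 0.1617 × 250.0/19.77 = 2.045 mol/L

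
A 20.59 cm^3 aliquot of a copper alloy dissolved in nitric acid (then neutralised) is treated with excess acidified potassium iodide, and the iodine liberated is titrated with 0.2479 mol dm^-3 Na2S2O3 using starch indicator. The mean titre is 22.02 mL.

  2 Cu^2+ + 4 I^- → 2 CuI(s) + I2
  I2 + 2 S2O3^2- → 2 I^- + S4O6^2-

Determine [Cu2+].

n(S2O3^2-) = 0.02202 × 0.2479 = 5.459 × 10^-3 mol
n(I2) = n(S2O3^2-)/2 = 2.729 × 10^-3 mol
From the 2:1 ratio, n(Cu2+) in the aliquot = 2/1 × 2.729 × 10^-3 = 5.459 × 10^-3 mol
[Cu2+] = 5.459 × 10^-3 / 0.02059 = 0.2651 mol/L

0.2651 mol/L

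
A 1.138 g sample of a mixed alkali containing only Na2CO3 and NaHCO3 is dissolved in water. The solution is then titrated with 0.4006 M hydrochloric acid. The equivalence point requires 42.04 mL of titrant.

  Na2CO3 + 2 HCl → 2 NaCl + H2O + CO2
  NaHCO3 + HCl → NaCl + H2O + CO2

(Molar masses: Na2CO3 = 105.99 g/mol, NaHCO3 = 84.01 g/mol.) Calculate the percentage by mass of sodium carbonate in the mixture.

n(HCl) = 0.04204 × 0.4006 = 0.01684 mol
Let x = n(Na2CO3), y = n(NaHCO3).
Titrant: 2x + 1y = 0.01684;  mass: 105.99x + 84.01y = 1.138
Solving, x = 4.463 × 10^-3 mol, y = 7.916 × 10^-3 mol
mass of Na2CO3 = 4.463 × 10^-3 × 105.99 = 0.4730 g
% Na2CO3 = 0.4730 / 1.138 × 100 = 41.57 %

41.57 %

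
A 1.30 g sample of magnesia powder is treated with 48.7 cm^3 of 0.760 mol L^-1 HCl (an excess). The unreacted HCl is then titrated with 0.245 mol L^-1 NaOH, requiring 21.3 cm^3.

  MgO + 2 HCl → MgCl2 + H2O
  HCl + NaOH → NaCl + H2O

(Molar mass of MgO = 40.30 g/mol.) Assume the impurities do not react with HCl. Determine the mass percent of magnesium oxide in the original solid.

49.3 %

n(HCl) added = 0.0487 × 0.760 = 0.0370 mol
n(NaOH) used in back-titration = 0.0213 × 0.245 = 5.22 × 10^-3 mol
n(HCl) left over = 5.22 × 10^-3 mol (1:1 ratio)
n(HCl) consumed by analyte = 0.0370 − 5.22 × 10^-3 = 0.0318 mol
From the 1:2 ratio, n(MgO) = 1/2 × 0.0318 = 0.0159 mol
mass of MgO = 0.0159 × 40.30 = 0.641 g
% MgO = 0.641 / 1.30 × 100 = 49.3 %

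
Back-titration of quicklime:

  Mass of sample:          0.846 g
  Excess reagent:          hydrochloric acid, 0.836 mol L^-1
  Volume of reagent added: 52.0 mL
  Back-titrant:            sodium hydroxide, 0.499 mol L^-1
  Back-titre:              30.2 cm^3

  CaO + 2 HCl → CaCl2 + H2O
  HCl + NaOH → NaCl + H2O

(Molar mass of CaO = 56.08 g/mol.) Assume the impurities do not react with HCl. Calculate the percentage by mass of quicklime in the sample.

94.1 %

n(HCl) added = 0.0520 × 0.836 = 0.0435 mol
n(NaOH) used in back-titration = 0.0302 × 0.499 = 0.0151 mol
n(HCl) left over = 0.0151 mol (1:1 ratio)
n(HCl) consumed by analyte = 0.0435 − 0.0151 = 0.0284 mol
From the 1:2 ratio, n(CaO) = 1/2 × 0.0284 = 0.0142 mol
mass of CaO = 0.0142 × 56.08 = 0.796 g
% CaO = 0.796 / 0.846 × 100 = 94.1 %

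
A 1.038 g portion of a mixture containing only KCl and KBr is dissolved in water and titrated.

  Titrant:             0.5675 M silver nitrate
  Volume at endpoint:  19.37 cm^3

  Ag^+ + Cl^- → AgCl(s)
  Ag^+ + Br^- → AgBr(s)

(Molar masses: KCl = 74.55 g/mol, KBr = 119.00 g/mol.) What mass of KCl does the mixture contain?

n(AgNO3) = 0.01937 × 0.5675 = 0.01099 mol
Let x = n(KCl), y = n(KBr).
Titrant: 1x + 1y = 0.01099;  mass: 74.55x + 119.00y = 1.038
Solving, x = 6.077 × 10^-3 mol, y = 4.916 × 10^-3 mol
mass of KCl = 6.077 × 10^-3 × 74.55 = 0.4530 g

0.4530 g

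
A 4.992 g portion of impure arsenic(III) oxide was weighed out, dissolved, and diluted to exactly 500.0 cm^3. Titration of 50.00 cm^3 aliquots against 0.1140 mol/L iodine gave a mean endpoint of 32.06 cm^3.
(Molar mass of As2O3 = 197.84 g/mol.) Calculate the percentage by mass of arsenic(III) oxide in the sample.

As2O3 + 2 I2 + 2 H2O → As2O5 + 4 HI
n(I2) per titration = 0.03206 × 0.1140 = 3.655 × 10^-3 mol
From the 1:2 ratio, n(As2O3) in each aliquot = 1/2 × 3.655 × 10^-3 = 1.827 × 10^-3 mol
n(As2O3) in the whole flask = 1.827 × 10^-3 × 500.0/50.00 = 0.01827 mol
mass of As2O3 = 0.01827 × 197.84 = 3.615 g
% As2O3 = 3.615 / 4.992 × 100 = 72.42 %

72.42 %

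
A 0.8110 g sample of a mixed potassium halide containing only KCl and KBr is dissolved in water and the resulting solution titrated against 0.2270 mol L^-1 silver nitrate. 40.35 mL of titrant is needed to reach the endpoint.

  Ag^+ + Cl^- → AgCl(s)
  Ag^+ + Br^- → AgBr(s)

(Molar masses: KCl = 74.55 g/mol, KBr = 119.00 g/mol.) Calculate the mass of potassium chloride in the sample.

n(AgNO3) = 0.04035 × 0.2270 = 9.159 × 10^-3 mol
Let x = n(KCl), y = n(KBr).
Titrant: 1x + 1y = 9.159 × 10^-3;  mass: 74.55x + 119.00y = 0.8110
Solving, x = 6.276 × 10^-3 mol, y = 2.883 × 10^-3 mol
mass of KCl = 6.276 × 10^-3 × 74.55 = 0.4679 g

0.4679 g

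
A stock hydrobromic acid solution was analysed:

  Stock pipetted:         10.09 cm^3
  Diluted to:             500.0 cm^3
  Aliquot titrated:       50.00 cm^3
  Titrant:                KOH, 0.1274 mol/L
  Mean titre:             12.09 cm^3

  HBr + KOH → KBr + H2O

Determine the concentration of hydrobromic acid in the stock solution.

1.527 mol/L

n(KOH) = 0.01209 × 0.1274 = 1.540 × 10^-3 mol
n(HBr) in the aliquot = 1.540 × 10^-3 mol (1:1 ratio)
[HBr]_dilute = 1.540 × 10^-3 / 0.05000 = 0.03081 mol/L
Dilution factor = 500.0 / 10.09 = 49.55
[HBr]_stock = 0.03081 × 49.55 = 1.527 mol/L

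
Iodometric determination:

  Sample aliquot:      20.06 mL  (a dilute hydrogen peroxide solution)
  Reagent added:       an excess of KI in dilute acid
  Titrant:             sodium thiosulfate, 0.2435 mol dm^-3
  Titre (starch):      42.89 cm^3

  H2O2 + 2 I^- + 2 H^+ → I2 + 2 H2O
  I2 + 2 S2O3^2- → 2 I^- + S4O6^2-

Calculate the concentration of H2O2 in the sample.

n(S2O3^2-) = 0.04289 × 0.2435 = 0.01044 mol
n(I2) = n(S2O3^2-)/2 = 5.222 × 10^-3 mol
n(H2O2) in the aliquot = 5.222 × 10^-3 mol (1:1 ratio)
[H2O2] = 5.222 × 10^-3 / 0.02006 = 0.2603 mol/L

0.2603 mol/L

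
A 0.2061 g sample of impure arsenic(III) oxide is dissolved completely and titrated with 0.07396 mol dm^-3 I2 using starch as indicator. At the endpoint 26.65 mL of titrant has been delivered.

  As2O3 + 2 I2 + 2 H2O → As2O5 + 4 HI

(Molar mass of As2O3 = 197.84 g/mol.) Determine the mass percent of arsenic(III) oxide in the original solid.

94.60 %

n(I2) = 0.02665 L × 0.07396 mol/L = 1.971 × 10^-3 mol
From the 1:2 ratio, n(As2O3) = 1/2 × 1.971 × 10^-3 = 9.855 × 10^-4 mol
mass of As2O3 = 9.855 × 10^-4 × 197.84 g/mol = 0.1950 g
% As2O3 = 0.1950 / 0.2061 × 100 = 94.60 %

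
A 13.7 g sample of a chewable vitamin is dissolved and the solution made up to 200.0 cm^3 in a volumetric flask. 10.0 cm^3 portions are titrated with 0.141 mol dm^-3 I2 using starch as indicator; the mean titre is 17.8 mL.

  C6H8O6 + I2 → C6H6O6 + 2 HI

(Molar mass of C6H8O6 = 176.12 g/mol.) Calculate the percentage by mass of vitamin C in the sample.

n(I2) per titration = 0.0178 × 0.141 = 2.51 × 10^-3 mol
n(C6H8O6) in each aliquot = 2.51 × 10^-3 mol (1:1 ratio)
n(C6H8O6) in the whole flask = 2.51 × 10^-3 × 200.0/10.0 = 0.0502 mol
mass of C6H8O6 = 0.0502 × 176.12 = 8.84 g
% C6H8O6 = 8.84 / 13.7 × 100 = 64.5 %

64.5 %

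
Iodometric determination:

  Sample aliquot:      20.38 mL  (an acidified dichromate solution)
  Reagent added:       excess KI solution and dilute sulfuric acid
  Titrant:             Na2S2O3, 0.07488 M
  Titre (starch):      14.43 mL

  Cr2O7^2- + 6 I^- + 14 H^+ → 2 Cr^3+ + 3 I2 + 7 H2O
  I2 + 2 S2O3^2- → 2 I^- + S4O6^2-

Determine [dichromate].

n(S2O3^2-) = 0.01443 × 0.07488 = 1.081 × 10^-3 mol
n(I2) = n(S2O3^2-)/2 = 5.403 × 10^-4 mol
From the 1:3 ratio, n(Cr2O7^2-) in the aliquot = 1/3 × 5.403 × 10^-4 = 1.801 × 10^-4 mol
[Cr2O7^2-] = 1.801 × 10^-4 / 0.02038 = 0.008836 mol/L

0.008836 M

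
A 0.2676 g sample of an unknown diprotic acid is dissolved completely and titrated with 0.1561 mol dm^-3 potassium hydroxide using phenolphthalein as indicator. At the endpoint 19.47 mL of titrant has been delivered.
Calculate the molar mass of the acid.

176.1 g/mol

n(KOH) = 0.01947 L × 0.1561 mol/L = 3.039 × 10^-3 mol
From the 1:2 ratio, n(H2A) = 1/2 × 3.039 × 10^-3 = 1.520 × 10^-3 mol
M = m / n = 0.2676 g / 1.520 × 10^-3 mol = 176.1 g/mol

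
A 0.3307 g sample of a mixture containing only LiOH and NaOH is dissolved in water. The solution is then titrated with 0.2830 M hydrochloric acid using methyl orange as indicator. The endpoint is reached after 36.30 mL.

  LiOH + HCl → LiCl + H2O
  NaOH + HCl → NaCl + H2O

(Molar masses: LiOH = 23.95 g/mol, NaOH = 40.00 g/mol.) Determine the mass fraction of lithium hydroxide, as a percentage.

36.20 %

n(HCl) = 0.03630 × 0.2830 = 0.01027 mol
Let x = n(LiOH), y = n(NaOH).
Titrant: 1x + 1y = 0.01027;  mass: 23.95x + 40.00y = 0.3307
Solving, x = 4.998 × 10^-3 mol, y = 5.275 × 10^-3 mol
mass of LiOH = 4.998 × 10^-3 × 23.95 = 0.1197 g
% LiOH = 0.1197 / 0.3307 × 100 = 36.20 %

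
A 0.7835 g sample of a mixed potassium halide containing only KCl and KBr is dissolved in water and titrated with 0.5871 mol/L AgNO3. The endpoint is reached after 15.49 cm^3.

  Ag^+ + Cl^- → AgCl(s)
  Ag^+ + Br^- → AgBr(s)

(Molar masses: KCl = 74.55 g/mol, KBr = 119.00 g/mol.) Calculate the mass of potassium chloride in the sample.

n(AgNO3) = 0.01549 × 0.5871 = 9.094 × 10^-3 mol
Let x = n(KCl), y = n(KBr).
Titrant: 1x + 1y = 9.094 × 10^-3;  mass: 74.55x + 119.00y = 0.7835
Solving, x = 6.720 × 10^-3 mol, y = 2.374 × 10^-3 mol
mass of KCl = 6.720 × 10^-3 × 74.55 = 0.5010 g

0.5010 g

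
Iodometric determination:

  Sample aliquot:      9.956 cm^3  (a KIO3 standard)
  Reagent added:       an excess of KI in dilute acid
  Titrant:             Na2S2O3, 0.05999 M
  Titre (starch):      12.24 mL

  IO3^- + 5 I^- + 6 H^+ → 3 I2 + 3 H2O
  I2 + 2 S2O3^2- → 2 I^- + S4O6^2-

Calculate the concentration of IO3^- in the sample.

n(S2O3^2-) = 0.01224 × 0.05999 = 7.343 × 10^-4 mol
n(I2) = n(S2O3^2-)/2 = 3.671 × 10^-4 mol
From the 1:3 ratio, n(IO3^-) in the aliquot = 1/3 × 3.671 × 10^-4 = 1.224 × 10^-4 mol
[IO3^-] = 1.224 × 10^-4 / 0.009956 = 0.01229 mol/L

0.01229 M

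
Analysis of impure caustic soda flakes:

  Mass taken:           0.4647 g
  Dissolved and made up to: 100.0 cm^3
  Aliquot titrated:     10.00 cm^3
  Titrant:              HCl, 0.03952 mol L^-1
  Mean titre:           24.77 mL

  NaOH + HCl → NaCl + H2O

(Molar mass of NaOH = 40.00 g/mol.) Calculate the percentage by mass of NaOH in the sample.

84.26 %

n(HCl) per titration = 0.02477 × 0.03952 = 9.789 × 10^-4 mol
n(NaOH) in each aliquot = 9.789 × 10^-4 mol (1:1 ratio)
n(NaOH) in the whole flask = 9.789 × 10^-4 × 100.0/10.00 = 9.789 × 10^-3 mol
mass of NaOH = 9.789 × 10^-3 × 40.00 = 0.3916 g
% NaOH = 0.3916 / 0.4647 × 100 = 84.26 %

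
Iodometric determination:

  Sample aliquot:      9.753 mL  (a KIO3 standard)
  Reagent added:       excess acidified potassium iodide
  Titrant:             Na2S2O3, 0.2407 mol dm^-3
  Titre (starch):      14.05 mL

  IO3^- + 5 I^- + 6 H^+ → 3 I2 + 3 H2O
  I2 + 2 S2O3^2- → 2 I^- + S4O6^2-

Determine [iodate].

0.05779 mol/L

n(S2O3^2-) = 0.01405 × 0.2407 = 3.382 × 10^-3 mol
n(I2) = n(S2O3^2-)/2 = 1.691 × 10^-3 mol
From the 1:3 ratio, n(IO3^-) in the aliquot = 1/3 × 1.691 × 10^-3 = 5.636 × 10^-4 mol
[IO3^-] = 5.636 × 10^-4 / 0.009753 = 0.05779 mol/L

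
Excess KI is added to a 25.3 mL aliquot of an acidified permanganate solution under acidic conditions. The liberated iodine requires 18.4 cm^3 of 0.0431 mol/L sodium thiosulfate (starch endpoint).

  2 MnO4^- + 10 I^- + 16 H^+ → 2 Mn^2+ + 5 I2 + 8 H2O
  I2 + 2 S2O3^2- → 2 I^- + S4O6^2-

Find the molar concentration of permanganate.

n(S2O3^2-) = 0.0184 × 0.0431 = 7.93 × 10^-4 mol
n(I2) = n(S2O3^2-)/2 = 3.97 × 10^-4 mol
From the 2:5 ratio, n(MnO4^-) in the aliquot = 2/5 × 3.97 × 10^-4 = 1.59 × 10^-4 mol
[MnO4^-] = 1.59 × 10^-4 / 0.0253 = 0.00627 mol/L

0.00627 mol/L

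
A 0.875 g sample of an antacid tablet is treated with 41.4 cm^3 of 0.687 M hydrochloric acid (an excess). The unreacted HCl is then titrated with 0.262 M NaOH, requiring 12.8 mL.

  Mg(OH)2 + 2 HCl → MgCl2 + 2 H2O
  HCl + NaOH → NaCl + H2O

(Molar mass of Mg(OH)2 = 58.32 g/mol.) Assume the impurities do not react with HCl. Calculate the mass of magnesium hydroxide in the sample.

n(HCl) added = 0.0414 × 0.687 = 0.0284 mol
n(NaOH) used in back-titration = 0.0128 × 0.262 = 3.35 × 10^-3 mol
n(HCl) left over = 3.35 × 10^-3 mol (1:1 ratio)
n(HCl) consumed by analyte = 0.0284 − 3.35 × 10^-3 = 0.0251 mol
From the 1:2 ratio, n(Mg(OH)2) = 1/2 × 0.0251 = 0.0125 mol
mass of Mg(OH)2 = 0.0125 × 58.32 = 0.732 g

0.732 g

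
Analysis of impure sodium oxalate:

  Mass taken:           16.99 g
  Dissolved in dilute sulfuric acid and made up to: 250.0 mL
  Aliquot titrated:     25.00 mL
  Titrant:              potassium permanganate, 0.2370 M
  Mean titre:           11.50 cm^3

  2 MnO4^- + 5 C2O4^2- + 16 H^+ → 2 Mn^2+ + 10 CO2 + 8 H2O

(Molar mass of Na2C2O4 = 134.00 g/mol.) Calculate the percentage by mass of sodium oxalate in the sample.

53.74 %

n(KMnO4) per titration = 0.01150 × 0.2370 = 2.725 × 10^-3 mol
From the 5:2 ratio, n(Na2C2O4) in each aliquot = 5/2 × 2.725 × 10^-3 = 6.814 × 10^-3 mol
n(Na2C2O4) in the whole flask = 6.814 × 10^-3 × 250.0/25.00 = 0.06814 mol
mass of Na2C2O4 = 0.06814 × 134.00 = 9.130 g
% Na2C2O4 = 9.130 / 16.99 × 100 = 53.74 %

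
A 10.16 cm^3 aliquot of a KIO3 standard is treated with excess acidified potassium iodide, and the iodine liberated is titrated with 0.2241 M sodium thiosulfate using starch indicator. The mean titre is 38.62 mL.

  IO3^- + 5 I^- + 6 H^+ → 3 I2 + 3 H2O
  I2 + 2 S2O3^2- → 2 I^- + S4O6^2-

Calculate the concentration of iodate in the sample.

0.1420 M

n(S2O3^2-) = 0.03862 × 0.2241 = 8.655 × 10^-3 mol
n(I2) = n(S2O3^2-)/2 = 4.327 × 10^-3 mol
From the 1:3 ratio, n(IO3^-) in the aliquot = 1/3 × 4.327 × 10^-3 = 1.442 × 10^-3 mol
[IO3^-] = 1.442 × 10^-3 / 0.01016 = 0.1420 mol/L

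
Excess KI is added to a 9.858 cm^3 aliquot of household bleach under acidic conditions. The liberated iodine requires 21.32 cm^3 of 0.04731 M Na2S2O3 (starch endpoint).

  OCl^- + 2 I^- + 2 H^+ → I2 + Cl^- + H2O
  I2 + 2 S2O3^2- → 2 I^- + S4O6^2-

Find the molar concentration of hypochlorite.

0.05116 M

n(S2O3^2-) = 0.02132 × 0.04731 = 1.009 × 10^-3 mol
n(I2) = n(S2O3^2-)/2 = 5.043 × 10^-4 mol
n(OCl^-) in the aliquot = 5.043 × 10^-4 mol (1:1 ratio)
[OCl^-] = 5.043 × 10^-4 / 0.009858 = 0.05116 mol/L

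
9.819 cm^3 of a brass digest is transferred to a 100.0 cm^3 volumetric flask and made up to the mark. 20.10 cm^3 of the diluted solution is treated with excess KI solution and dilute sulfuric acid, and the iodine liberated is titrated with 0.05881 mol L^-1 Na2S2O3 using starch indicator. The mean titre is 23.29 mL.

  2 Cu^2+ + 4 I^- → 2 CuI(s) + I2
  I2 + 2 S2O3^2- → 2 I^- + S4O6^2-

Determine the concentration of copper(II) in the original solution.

n(S2O3^2-) = 0.02329 × 0.05881 = 1.370 × 10^-3 mol
n(I2) = n(S2O3^2-)/2 = 6.848 × 10^-4 mol
From the 2:1 ratio, n(Cu2+) in the aliquot = 2/1 × 6.848 × 10^-4 = 1.370 × 10^-3 mol
[Cu2+]_dilute = 1.370 × 10^-3 / 0.02010 = 0.06814 mol/L
[Cu2+]_original = 0.06814 × 100.0/9.819 = 0.6940 mol/L

0.6940 mol/L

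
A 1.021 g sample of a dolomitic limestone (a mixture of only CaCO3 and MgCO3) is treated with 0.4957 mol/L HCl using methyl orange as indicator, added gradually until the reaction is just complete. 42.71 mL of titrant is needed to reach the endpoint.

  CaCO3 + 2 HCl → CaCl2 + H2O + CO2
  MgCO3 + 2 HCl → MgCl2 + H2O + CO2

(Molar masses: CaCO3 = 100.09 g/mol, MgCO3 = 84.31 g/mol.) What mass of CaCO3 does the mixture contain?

0.8152 g

n(HCl) = 0.04271 × 0.4957 = 0.02117 mol
Let x = n(CaCO3), y = n(MgCO3).
Titrant: 2x + 2y = 0.02117;  mass: 100.09x + 84.31y = 1.021
Solving, x = 8.145 × 10^-3 mol, y = 2.441 × 10^-3 mol
mass of CaCO3 = 8.145 × 10^-3 × 100.09 = 0.8152 g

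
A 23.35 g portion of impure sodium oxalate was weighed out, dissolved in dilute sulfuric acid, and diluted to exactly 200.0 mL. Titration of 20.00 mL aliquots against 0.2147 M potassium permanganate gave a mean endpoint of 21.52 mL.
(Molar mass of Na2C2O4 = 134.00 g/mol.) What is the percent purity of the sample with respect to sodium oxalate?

2 MnO4^- + 5 C2O4^2- + 16 H^+ → 2 Mn^2+ + 10 CO2 + 8 H2O
n(KMnO4) per titration = 0.02152 × 0.2147 = 4.620 × 10^-3 mol
From the 5:2 ratio, n(Na2C2O4) in each aliquot = 5/2 × 4.620 × 10^-3 = 0.01155 mol
n(Na2C2O4) in the whole flask = 0.01155 × 200.0/20.00 = 0.1155 mol
mass of Na2C2O4 = 0.1155 × 134.00 = 15.48 g
% Na2C2O4 = 15.48 / 23.35 × 100 = 66.29 %

66.29 %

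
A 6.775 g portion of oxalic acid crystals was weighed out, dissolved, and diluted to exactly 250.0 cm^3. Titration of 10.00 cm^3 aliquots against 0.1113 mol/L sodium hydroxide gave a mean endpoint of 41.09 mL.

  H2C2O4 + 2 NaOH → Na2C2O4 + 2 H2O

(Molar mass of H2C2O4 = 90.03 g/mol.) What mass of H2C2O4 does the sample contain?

n(NaOH) per titration = 0.04109 × 0.1113 = 4.573 × 10^-3 mol
From the 1:2 ratio, n(H2C2O4) in each aliquot = 1/2 × 4.573 × 10^-3 = 2.287 × 10^-3 mol
n(H2C2O4) in the whole flask = 2.287 × 10^-3 × 250.0/10.00 = 0.05717 mol
mass of H2C2O4 = 0.05717 × 90.03 = 5.147 g

5.147 g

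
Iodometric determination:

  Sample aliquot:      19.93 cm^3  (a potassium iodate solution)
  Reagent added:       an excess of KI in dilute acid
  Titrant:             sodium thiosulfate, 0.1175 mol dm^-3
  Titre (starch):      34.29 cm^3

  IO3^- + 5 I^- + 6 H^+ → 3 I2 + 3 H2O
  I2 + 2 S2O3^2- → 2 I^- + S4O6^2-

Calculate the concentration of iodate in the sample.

n(S2O3^2-) = 0.03429 × 0.1175 = 4.029 × 10^-3 mol
n(I2) = n(S2O3^2-)/2 = 2.015 × 10^-3 mol
From the 1:3 ratio, n(IO3^-) in the aliquot = 1/3 × 2.015 × 10^-3 = 6.715 × 10^-4 mol
[IO3^-] = 6.715 × 10^-4 / 0.01993 = 0.03369 mol/L

0.03369 mol/L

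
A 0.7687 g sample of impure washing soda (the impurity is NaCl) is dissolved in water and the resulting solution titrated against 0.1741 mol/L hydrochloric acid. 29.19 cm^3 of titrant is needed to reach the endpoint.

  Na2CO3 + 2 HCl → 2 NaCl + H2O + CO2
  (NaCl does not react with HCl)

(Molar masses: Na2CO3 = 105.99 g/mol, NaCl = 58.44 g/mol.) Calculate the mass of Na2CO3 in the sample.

0.2693 g

n(HCl) = 0.02919 × 0.1741 = 5.082 × 10^-3 mol
Let x = n(Na2CO3), y = n(NaCl).
Titrant: 2x = 5.082 × 10^-3;  mass: 105.99x + 58.44y = 0.7687
Solving, x = 2.541 × 10^-3 mol, y = 8.545 × 10^-3 mol
mass of Na2CO3 = 2.541 × 10^-3 × 105.99 = 0.2693 g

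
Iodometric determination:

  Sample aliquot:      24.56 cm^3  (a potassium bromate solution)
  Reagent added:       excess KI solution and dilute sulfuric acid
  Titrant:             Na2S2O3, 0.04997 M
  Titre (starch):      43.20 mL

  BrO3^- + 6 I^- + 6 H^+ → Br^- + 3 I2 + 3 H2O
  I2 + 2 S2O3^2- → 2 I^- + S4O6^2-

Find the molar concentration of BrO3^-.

0.01465 M

n(S2O3^2-) = 0.04320 × 0.04997 = 2.159 × 10^-3 mol
n(I2) = n(S2O3^2-)/2 = 1.079 × 10^-3 mol
From the 1:3 ratio, n(BrO3^-) in the aliquot = 1/3 × 1.079 × 10^-3 = 3.598 × 10^-4 mol
[BrO3^-] = 3.598 × 10^-4 / 0.02456 = 0.01465 mol/L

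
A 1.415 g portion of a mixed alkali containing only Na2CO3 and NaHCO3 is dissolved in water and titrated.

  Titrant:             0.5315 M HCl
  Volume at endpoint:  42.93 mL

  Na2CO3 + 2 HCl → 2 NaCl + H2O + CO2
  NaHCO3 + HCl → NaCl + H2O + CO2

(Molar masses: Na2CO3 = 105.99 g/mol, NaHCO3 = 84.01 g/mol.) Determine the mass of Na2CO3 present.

0.8576 g

n(HCl) = 0.04293 × 0.5315 = 0.02282 mol
Let x = n(Na2CO3), y = n(NaHCO3).
Titrant: 2x + 1y = 0.02282;  mass: 105.99x + 84.01y = 1.415
Solving, x = 8.091 × 10^-3 mol, y = 6.635 × 10^-3 mol
mass of Na2CO3 = 8.091 × 10^-3 × 105.99 = 0.8576 g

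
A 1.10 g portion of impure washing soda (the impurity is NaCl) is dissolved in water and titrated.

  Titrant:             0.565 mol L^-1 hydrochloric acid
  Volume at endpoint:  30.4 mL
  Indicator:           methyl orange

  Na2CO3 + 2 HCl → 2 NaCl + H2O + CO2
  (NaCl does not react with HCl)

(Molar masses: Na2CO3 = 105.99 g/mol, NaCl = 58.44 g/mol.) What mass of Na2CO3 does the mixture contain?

0.910 g

n(HCl) = 0.0304 × 0.565 = 0.0172 mol
Let x = n(Na2CO3), y = n(NaCl).
Titrant: 2x = 0.0172;  mass: 105.99x + 58.44y = 1.10
Solving, x = 8.59 × 10^-3 mol, y = 3.25 × 10^-3 mol
mass of Na2CO3 = 8.59 × 10^-3 × 105.99 = 0.910 g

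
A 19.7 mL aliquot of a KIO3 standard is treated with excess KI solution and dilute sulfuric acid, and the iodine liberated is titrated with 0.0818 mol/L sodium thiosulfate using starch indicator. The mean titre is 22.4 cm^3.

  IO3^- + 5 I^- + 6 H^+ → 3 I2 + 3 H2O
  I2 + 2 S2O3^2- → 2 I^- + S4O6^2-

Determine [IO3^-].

n(S2O3^2-) = 0.0224 × 0.0818 = 1.83 × 10^-3 mol
n(I2) = n(S2O3^2-)/2 = 9.16 × 10^-4 mol
From the 1:3 ratio, n(IO3^-) in the aliquot = 1/3 × 9.16 × 10^-4 = 3.05 × 10^-4 mol
[IO3^-] = 3.05 × 10^-4 / 0.0197 = 0.0155 mol/L

0.0155 mol/L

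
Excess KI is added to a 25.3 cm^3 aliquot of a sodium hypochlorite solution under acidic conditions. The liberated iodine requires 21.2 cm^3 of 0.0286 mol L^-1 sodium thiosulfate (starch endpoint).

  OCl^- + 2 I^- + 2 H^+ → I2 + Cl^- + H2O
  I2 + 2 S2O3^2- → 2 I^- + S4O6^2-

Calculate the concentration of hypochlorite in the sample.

0.0120 mol/L

n(S2O3^2-) = 0.0212 × 0.0286 = 6.06 × 10^-4 mol
n(I2) = n(S2O3^2-)/2 = 3.03 × 10^-4 mol
n(OCl^-) in the aliquot = 3.03 × 10^-4 mol (1:1 ratio)
[OCl^-] = 3.03 × 10^-4 / 0.0253 = 0.0120 mol/L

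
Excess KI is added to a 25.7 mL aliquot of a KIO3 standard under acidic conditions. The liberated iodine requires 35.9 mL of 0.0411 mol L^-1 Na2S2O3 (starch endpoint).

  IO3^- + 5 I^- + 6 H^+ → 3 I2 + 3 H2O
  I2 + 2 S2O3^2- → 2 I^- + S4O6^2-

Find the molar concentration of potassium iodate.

0.00957 mol/L

n(S2O3^2-) = 0.0359 × 0.0411 = 1.48 × 10^-3 mol
n(I2) = n(S2O3^2-)/2 = 7.38 × 10^-4 mol
From the 1:3 ratio, n(IO3^-) in the aliquot = 1/3 × 7.38 × 10^-4 = 2.46 × 10^-4 mol
[IO3^-] = 2.46 × 10^-4 / 0.0257 = 0.00957 mol/L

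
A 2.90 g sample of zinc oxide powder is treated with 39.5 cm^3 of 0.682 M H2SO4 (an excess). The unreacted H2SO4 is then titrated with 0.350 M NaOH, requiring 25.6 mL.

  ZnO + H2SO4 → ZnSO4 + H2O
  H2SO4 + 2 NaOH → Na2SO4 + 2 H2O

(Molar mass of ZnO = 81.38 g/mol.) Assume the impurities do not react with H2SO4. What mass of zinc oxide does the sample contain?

1.83 g

n(H2SO4) added = 0.0395 × 0.682 = 0.0269 mol
n(NaOH) used in back-titration = 0.0256 × 0.350 = 8.96 × 10^-3 mol
From the 1:2 ratio, n(H2SO4) left over = 1/2 × 8.96 × 10^-3 = 4.48 × 10^-3 mol
n(H2SO4) consumed by analyte = 0.0269 − 4.48 × 10^-3 = 0.0225 mol
n(ZnO) = 0.0225 mol (1:1 ratio)
mass of ZnO = 0.0225 × 81.38 = 1.83 g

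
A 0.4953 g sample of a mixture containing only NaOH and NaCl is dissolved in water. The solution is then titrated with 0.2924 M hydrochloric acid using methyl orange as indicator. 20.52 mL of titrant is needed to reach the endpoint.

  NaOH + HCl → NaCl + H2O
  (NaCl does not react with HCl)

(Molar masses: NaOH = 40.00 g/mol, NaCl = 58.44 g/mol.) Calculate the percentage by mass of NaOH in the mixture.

48.46 %

n(HCl) = 0.02052 × 0.2924 = 6.000 × 10^-3 mol
Let x = n(NaOH), y = n(NaCl).
Titrant: 1x = 6.000 × 10^-3;  mass: 40.00x + 58.44y = 0.4953
Solving, x = 6.000 × 10^-3 mol, y = 4.369 × 10^-3 mol
mass of NaOH = 6.000 × 10^-3 × 40.00 = 0.2400 g
% NaOH = 0.2400 / 0.4953 × 100 = 48.46 %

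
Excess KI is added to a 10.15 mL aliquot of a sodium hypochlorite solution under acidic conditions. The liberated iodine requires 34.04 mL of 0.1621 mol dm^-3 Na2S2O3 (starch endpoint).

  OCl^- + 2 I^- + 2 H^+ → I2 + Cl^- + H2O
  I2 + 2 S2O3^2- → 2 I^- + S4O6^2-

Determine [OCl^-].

0.2718 mol/L

n(S2O3^2-) = 0.03404 × 0.1621 = 5.518 × 10^-3 mol
n(I2) = n(S2O3^2-)/2 = 2.759 × 10^-3 mol
n(OCl^-) in the aliquot = 2.759 × 10^-3 mol (1:1 ratio)
[OCl^-] = 2.759 × 10^-3 / 0.01015 = 0.2718 mol/L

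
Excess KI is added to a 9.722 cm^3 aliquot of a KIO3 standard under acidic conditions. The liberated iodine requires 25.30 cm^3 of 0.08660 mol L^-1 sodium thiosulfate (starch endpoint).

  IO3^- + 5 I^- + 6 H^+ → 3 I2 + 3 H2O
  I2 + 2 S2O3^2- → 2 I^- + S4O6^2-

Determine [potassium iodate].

n(S2O3^2-) = 0.02530 × 0.08660 = 2.191 × 10^-3 mol
n(I2) = n(S2O3^2-)/2 = 1.095 × 10^-3 mol
From the 1:3 ratio, n(IO3^-) in the aliquot = 1/3 × 1.095 × 10^-3 = 3.652 × 10^-4 mol
[IO3^-] = 3.652 × 10^-4 / 0.009722 = 0.03756 mol/L

0.03756 mol/L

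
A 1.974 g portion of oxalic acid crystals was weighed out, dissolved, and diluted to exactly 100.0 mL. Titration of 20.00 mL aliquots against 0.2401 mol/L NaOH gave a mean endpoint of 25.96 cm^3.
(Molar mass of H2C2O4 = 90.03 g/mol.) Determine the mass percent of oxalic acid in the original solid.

71.07 %

H2C2O4 + 2 NaOH → Na2C2O4 + 2 H2O
n(NaOH) per titration = 0.02596 × 0.2401 = 6.233 × 10^-3 mol
From the 1:2 ratio, n(H2C2O4) in each aliquot = 1/2 × 6.233 × 10^-3 = 3.116 × 10^-3 mol
n(H2C2O4) in the whole flask = 3.116 × 10^-3 × 100.0/20.00 = 0.01558 mol
mass of H2C2O4 = 0.01558 × 90.03 = 1.403 g
% H2C2O4 = 1.403 / 1.974 × 100 = 71.07 %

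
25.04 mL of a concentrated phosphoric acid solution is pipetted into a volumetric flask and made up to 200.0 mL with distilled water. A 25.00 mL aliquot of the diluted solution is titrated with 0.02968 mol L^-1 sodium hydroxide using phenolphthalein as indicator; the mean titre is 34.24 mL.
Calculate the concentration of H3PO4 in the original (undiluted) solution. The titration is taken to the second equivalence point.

0.1623 mol/L

H3PO4 + 2 NaOH → Na2HPO4 + 2 H2O
n(NaOH) = 0.03424 × 0.02968 = 1.016 × 10^-3 mol
From the 1:2 ratio, n(H3PO4) in the aliquot = 1/2 × 1.016 × 10^-3 = 5.081 × 10^-4 mol
[H3PO4]_dilute = 5.081 × 10^-4 / 0.02500 = 0.02032 mol/L
Dilution factor = 200.0 / 25.04 = 7.987
[H3PO4]_stock = 0.02032 × 7.987 = 0.1623 mol/L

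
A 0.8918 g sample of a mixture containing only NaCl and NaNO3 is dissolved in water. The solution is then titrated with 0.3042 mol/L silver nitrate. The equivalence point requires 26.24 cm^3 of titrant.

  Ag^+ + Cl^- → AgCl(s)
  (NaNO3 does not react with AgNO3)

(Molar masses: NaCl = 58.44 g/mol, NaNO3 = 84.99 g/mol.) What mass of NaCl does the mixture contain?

n(AgNO3) = 0.02624 × 0.3042 = 7.982 × 10^-3 mol
Let x = n(NaCl), y = n(NaNO3).
Titrant: 1x = 7.982 × 10^-3;  mass: 58.44x + 84.99y = 0.8918
Solving, x = 7.982 × 10^-3 mol, y = 5.004 × 10^-3 mol
mass of NaCl = 7.982 × 10^-3 × 58.44 = 0.4665 g

0.4665 g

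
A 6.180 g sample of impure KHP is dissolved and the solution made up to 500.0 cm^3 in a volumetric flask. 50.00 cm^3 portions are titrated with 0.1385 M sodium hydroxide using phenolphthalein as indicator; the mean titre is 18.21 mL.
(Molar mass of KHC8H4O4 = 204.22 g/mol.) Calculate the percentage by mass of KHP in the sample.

83.34 %

KHC8H4O4 + NaOH → KNaC8H4O4 + H2O
n(NaOH) per titration = 0.01821 × 0.1385 = 2.522 × 10^-3 mol
n(KHC8H4O4) in each aliquot = 2.522 × 10^-3 mol (1:1 ratio)
n(KHC8H4O4) in the whole flask = 2.522 × 10^-3 × 500.0/50.00 = 0.02522 mol
mass of KHC8H4O4 = 0.02522 × 204.22 = 5.151 g
% KHC8H4O4 = 5.151 / 6.180 × 100 = 83.34 %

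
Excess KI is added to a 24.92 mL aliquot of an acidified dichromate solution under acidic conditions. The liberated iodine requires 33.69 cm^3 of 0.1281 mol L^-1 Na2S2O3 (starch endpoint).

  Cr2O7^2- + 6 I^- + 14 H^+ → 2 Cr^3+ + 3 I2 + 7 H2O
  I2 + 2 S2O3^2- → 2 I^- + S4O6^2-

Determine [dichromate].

0.02886 mol/L

n(S2O3^2-) = 0.03369 × 0.1281 = 4.316 × 10^-3 mol
n(I2) = n(S2O3^2-)/2 = 2.158 × 10^-3 mol
From the 1:3 ratio, n(Cr2O7^2-) in the aliquot = 1/3 × 2.158 × 10^-3 = 7.193 × 10^-4 mol
[Cr2O7^2-] = 7.193 × 10^-4 / 0.02492 = 0.02886 mol/L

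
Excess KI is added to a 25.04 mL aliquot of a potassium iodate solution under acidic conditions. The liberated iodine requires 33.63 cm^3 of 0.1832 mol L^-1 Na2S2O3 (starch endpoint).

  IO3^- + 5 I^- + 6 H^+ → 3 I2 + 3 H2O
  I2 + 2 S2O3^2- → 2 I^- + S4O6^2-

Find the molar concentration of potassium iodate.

0.04101 mol/L

n(S2O3^2-) = 0.03363 × 0.1832 = 6.161 × 10^-3 mol
n(I2) = n(S2O3^2-)/2 = 3.081 × 10^-3 mol
From the 1:3 ratio, n(IO3^-) in the aliquot = 1/3 × 3.081 × 10^-3 = 1.027 × 10^-3 mol
[IO3^-] = 1.027 × 10^-3 / 0.02504 = 0.04101 mol/L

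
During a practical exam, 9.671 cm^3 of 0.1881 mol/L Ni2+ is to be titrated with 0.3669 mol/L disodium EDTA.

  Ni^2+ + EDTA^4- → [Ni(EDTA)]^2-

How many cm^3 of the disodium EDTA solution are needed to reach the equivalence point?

4.958 mL

n(Ni2+) = 0.009671 L × 0.1881 mol/L = 1.819 × 10^-3 mol
n(EDTA) = 1.819 × 10^-3 mol (1:1 stoichiometry)
V(EDTA) = 1.819 × 10^-3 mol / 0.3669 mol/L = 0.004958 L = 4.958 mL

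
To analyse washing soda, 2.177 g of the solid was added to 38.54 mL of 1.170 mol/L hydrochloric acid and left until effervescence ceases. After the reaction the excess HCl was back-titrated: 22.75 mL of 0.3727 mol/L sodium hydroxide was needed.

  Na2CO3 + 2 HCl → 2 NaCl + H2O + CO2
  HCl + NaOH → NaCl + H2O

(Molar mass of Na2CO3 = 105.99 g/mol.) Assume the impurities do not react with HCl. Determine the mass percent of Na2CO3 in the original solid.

n(HCl) added = 0.03854 × 1.170 = 0.04509 mol
n(NaOH) used in back-titration = 0.02275 × 0.3727 = 8.479 × 10^-3 mol
n(HCl) left over = 8.479 × 10^-3 mol (1:1 ratio)
n(HCl) consumed by analyte = 0.04509 − 8.479 × 10^-3 = 0.03661 mol
From the 1:2 ratio, n(Na2CO3) = 1/2 × 0.03661 = 0.01831 mol
mass of Na2CO3 = 0.01831 × 105.99 = 1.940 g
% Na2CO3 = 1.940 / 2.177 × 100 = 89.13 %

89.13 %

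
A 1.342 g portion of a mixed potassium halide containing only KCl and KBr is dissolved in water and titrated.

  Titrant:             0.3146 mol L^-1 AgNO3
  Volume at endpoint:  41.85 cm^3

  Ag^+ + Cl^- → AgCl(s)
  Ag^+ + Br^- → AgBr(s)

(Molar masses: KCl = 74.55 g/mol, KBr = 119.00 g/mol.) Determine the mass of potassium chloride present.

n(AgNO3) = 0.04185 × 0.3146 = 0.01317 mol
Let x = n(KCl), y = n(KBr).
Titrant: 1x + 1y = 0.01317;  mass: 74.55x + 119.00y = 1.342
Solving, x = 5.056 × 10^-3 mol, y = 8.110 × 10^-3 mol
mass of KCl = 5.056 × 10^-3 × 74.55 = 0.3770 g

0.3770 g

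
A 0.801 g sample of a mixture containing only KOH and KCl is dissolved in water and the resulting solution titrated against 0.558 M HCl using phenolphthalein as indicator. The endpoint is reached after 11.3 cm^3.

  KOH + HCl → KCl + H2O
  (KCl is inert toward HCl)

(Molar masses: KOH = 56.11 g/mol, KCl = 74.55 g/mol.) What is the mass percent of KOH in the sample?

n(HCl) = 0.0113 × 0.558 = 6.31 × 10^-3 mol
Let x = n(KOH), y = n(KCl).
Titrant: 1x = 6.31 × 10^-3;  mass: 56.11x + 74.55y = 0.801
Solving, x = 6.31 × 10^-3 mol, y = 6.00 × 10^-3 mol
mass of KOH = 6.31 × 10^-3 × 56.11 = 0.354 g
% KOH = 0.354 / 0.801 × 100 = 44.2 %

44.2 %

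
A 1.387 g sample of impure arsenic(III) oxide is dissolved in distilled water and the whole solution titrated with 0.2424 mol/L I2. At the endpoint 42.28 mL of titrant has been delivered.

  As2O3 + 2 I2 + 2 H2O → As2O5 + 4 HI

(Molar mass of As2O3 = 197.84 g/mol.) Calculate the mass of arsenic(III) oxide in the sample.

1.014 g

n(I2) = 0.04228 L × 0.2424 mol/L = 0.01025 mol
From the 1:2 ratio, n(As2O3) = 1/2 × 0.01025 = 5.124 × 10^-3 mol
mass of As2O3 = 5.124 × 10^-3 × 197.84 g/mol = 1.014 g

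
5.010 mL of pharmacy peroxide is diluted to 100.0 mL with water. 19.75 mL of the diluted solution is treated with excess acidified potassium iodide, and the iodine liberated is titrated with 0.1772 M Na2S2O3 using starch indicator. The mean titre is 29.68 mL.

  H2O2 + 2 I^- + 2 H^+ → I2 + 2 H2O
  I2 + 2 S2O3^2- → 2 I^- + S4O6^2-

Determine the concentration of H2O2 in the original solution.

2.658 M

n(S2O3^2-) = 0.02968 × 0.1772 = 5.259 × 10^-3 mol
n(I2) = n(S2O3^2-)/2 = 2.630 × 10^-3 mol
n(H2O2) in the aliquot = 2.630 × 10^-3 mol (1:1 ratio)
[H2O2]_dilute = 2.630 × 10^-3 / 0.01975 = 0.1331 mol/L
[H2O2]_original = 0.1331 × 100.0/5.010 = 2.658 mol/L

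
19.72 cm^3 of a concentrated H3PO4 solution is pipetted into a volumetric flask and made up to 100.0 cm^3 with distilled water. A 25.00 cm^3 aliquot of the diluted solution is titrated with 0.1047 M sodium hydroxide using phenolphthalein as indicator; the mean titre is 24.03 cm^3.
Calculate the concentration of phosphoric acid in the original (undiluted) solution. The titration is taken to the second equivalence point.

H3PO4 + 2 NaOH → Na2HPO4 + 2 H2O
n(NaOH) = 0.02403 × 0.1047 = 2.516 × 10^-3 mol
From the 1:2 ratio, n(H3PO4) in the aliquot = 1/2 × 2.516 × 10^-3 = 1.258 × 10^-3 mol
[H3PO4]_dilute = 1.258 × 10^-3 / 0.02500 = 0.05032 mol/L
Dilution factor = 100.0 / 19.72 = 5.071
[H3PO4]_stock = 0.05032 × 5.071 = 0.2552 mol/L

0.2552 M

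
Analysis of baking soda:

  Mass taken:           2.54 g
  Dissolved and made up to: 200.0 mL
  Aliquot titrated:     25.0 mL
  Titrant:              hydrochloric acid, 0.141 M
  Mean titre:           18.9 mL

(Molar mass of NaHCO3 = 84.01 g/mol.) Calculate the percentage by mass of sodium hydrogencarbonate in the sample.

NaHCO3 + HCl → NaCl + H2O + CO2
n(HCl) per titration = 0.0189 × 0.141 = 2.66 × 10^-3 mol
n(NaHCO3) in each aliquot = 2.66 × 10^-3 mol (1:1 ratio)
n(NaHCO3) in the whole flask = 2.66 × 10^-3 × 200.0/25.0 = 0.0213 mol
mass of NaHCO3 = 0.0213 × 84.01 = 1.79 g
% NaHCO3 = 1.79 / 2.54 × 100 = 70.5 %

70.5 %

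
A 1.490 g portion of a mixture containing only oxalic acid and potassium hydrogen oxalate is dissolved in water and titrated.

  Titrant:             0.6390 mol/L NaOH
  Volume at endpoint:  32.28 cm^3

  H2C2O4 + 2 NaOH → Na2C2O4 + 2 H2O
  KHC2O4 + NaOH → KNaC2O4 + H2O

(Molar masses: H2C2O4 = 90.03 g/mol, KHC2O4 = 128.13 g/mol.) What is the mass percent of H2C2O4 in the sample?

41.91 %

n(NaOH) = 0.03228 × 0.6390 = 0.02063 mol
Let x = n(H2C2O4), y = n(KHC2O4).
Titrant: 2x + 1y = 0.02063;  mass: 90.03x + 128.13y = 1.490
Solving, x = 6.936 × 10^-3 mol, y = 6.755 × 10^-3 mol
mass of H2C2O4 = 6.936 × 10^-3 × 90.03 = 0.6244 g
% H2C2O4 = 0.6244 / 1.490 × 100 = 41.91 %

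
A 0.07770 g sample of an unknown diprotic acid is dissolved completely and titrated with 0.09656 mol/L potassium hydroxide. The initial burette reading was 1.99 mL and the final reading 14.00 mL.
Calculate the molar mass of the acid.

134.0 g/mol

n(KOH) = 0.01201 L × 0.09656 mol/L = 1.160 × 10^-3 mol
From the 1:2 ratio, n(H2A) = 1/2 × 1.160 × 10^-3 = 5.798 × 10^-4 mol
M = m / n = 0.07770 g / 5.798 × 10^-4 mol = 134.0 g/mol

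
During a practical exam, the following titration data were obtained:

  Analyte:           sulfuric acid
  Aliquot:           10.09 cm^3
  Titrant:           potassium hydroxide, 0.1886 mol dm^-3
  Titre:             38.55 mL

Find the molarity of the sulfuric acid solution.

H2SO4 + 2 KOH → K2SO4 + 2 H2O
n(KOH) = 0.03855 L × 0.1886 mol/L = 7.271 × 10^-3 mol
From the 1:2 mole ratio, n(H2SO4) = 1/2 × 7.271 × 10^-3 = 3.635 × 10^-3 mol
[H2SO4] = 3.635 × 10^-3 mol / 0.01009 L = 0.3603 mol/L

0.3603 mol/L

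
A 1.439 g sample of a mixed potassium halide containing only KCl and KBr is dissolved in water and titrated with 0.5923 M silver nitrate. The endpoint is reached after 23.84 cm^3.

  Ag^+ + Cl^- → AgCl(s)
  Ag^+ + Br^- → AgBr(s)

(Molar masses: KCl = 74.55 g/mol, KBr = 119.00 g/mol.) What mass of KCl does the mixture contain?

n(AgNO3) = 0.02384 × 0.5923 = 0.01412 mol
Let x = n(KCl), y = n(KBr).
Titrant: 1x + 1y = 0.01412;  mass: 74.55x + 119.00y = 1.439
Solving, x = 5.429 × 10^-3 mol, y = 8.691 × 10^-3 mol
mass of KCl = 5.429 × 10^-3 × 74.55 = 0.4048 g

0.4048 g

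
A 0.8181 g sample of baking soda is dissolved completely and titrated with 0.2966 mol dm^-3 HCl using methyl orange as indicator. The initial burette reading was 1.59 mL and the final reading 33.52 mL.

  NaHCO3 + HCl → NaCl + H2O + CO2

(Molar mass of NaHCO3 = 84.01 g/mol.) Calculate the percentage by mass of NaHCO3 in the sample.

97.25 %

n(HCl) = 0.03193 L × 0.2966 mol/L = 9.470 × 10^-3 mol
n(NaHCO3) = 9.470 × 10^-3 mol (1:1 ratio)
mass of NaHCO3 = 9.470 × 10^-3 × 84.01 g/mol = 0.7956 g
% NaHCO3 = 0.7956 / 0.8181 × 100 = 97.25 %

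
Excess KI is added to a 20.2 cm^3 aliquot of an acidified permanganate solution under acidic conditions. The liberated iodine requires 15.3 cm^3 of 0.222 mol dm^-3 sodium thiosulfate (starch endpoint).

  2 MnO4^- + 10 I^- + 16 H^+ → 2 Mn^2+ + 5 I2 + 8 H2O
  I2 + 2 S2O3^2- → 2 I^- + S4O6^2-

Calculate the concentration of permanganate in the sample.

0.0336 mol/L

n(S2O3^2-) = 0.0153 × 0.222 = 3.40 × 10^-3 mol
n(I2) = n(S2O3^2-)/2 = 1.70 × 10^-3 mol
From the 2:5 ratio, n(MnO4^-) in the aliquot = 2/5 × 1.70 × 10^-3 = 6.79 × 10^-4 mol
[MnO4^-] = 6.79 × 10^-4 / 0.0202 = 0.0336 mol/L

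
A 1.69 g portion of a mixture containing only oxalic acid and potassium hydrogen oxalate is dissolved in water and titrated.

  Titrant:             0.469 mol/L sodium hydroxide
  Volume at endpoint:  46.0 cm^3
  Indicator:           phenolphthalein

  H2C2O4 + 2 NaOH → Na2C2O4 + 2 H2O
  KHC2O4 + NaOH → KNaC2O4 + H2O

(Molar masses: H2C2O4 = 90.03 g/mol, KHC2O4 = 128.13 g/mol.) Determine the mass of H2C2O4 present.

n(NaOH) = 0.0460 × 0.469 = 0.0216 mol
Let x = n(H2C2O4), y = n(KHC2O4).
Titrant: 2x + 1y = 0.0216;  mass: 90.03x + 128.13y = 1.69
Solving, x = 6.46 × 10^-3 mol, y = 8.65 × 10^-3 mol
mass of H2C2O4 = 6.46 × 10^-3 × 90.03 = 0.582 g

0.582 g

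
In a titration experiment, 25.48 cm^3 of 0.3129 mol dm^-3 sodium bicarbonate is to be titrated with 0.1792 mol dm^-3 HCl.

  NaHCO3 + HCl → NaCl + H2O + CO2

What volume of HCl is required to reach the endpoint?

n(NaHCO3) = 0.02548 L × 0.3129 mol/L = 7.973 × 10^-3 mol
n(HCl) = 7.973 × 10^-3 mol (1:1 stoichiometry)
V(HCl) = 7.973 × 10^-3 mol / 0.1792 mol/L = 0.04449 L = 44.49 mL

44.49 mL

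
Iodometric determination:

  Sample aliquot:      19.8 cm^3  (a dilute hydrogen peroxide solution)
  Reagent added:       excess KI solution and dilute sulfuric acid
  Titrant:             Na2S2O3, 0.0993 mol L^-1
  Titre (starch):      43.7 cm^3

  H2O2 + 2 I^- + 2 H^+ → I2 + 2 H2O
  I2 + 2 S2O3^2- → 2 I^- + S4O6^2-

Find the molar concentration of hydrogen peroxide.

0.110 mol/L

n(S2O3^2-) = 0.0437 × 0.0993 = 4.34 × 10^-3 mol
n(I2) = n(S2O3^2-)/2 = 2.17 × 10^-3 mol
n(H2O2) in the aliquot = 2.17 × 10^-3 mol (1:1 ratio)
[H2O2] = 2.17 × 10^-3 / 0.0198 = 0.110 mol/L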